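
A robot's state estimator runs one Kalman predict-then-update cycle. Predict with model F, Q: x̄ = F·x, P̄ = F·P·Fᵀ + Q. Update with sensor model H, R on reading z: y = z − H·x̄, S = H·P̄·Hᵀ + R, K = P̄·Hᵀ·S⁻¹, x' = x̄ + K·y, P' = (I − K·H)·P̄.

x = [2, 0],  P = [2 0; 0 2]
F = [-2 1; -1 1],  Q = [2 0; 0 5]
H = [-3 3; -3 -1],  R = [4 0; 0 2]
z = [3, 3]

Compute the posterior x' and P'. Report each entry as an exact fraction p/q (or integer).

x' = [-1154/1115, -43/1115]
P' = [168/1115 48/1115; 48/1115 396/1115]

x̄ = F·x = [-4, -2]
P̄ = F·P·Fᵀ + Q = [12 6; 6 9]
y = z − H·x̄ = [-3, -11]
S = H·P̄·Hᵀ + R = [85 45; 45 155]
K = P̄·Hᵀ·S⁻¹ = [-18/223 -276/1115; 261/1115 -54/223]
x' = x̄ + K·y = [-1154/1115, -43/1115]
P' = (I − K·H)·P̄ = [168/1115 48/1115; 48/1115 396/1115]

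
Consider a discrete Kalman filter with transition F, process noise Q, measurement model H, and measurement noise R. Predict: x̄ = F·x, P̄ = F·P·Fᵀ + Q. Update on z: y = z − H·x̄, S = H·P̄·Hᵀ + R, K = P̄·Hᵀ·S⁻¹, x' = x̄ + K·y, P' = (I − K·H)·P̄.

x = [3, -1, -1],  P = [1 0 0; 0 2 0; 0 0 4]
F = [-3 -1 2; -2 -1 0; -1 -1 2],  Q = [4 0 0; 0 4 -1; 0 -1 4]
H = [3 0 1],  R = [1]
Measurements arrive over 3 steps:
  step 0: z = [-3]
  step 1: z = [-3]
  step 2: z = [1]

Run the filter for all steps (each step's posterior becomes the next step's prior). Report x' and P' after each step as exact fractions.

step 0: x̄ = F·x = [-10, -5, -4]
step 0: P̄ = F·P·Fᵀ + Q = [31 8 21; 8 10 3; 21 3 23]
step 0: y = z − H·x̄ = [31]
step 0: S = H·P̄·Hᵀ + R = [429]
step 0: K = P̄·Hᵀ·S⁻¹ = [38/143; 9/143; 86/429]
step 0: x' = x̄ + K·y = [-252/143, -436/143, 950/429]
step 0: P' = (I − K·H)·P̄ = [101/143 118/143 -265/143; 118/143 1187/143 -345/143; -265/143 -345/143 2471/429]
step 1: x̄ = F·x = [5476/429, 940/143, 3964/429]
step 1: P̄ = F·P·Fᵀ + Q = [33692/429 4133/143 26270/429; 4133/143 2635/143 3350/143; 26270/429 3350/143 23492/429]
step 1: y = z − H·x̄ = [-21679/429]
step 1: S = H·P̄·Hᵀ + R = [484769/429]
step 1: K = P̄·Hᵀ·S⁻¹ = [127346/484769; 47247/484769; 102302/484769]
step 1: x' = x̄ + K·y = [-247410/484769, 799023/484769, -690398/484769]
step 1: P' = (I − K·H)·P̄ = [270008/484769 -14139/484769 -682678/484769; -14139/484769 3729184/484769 89664/484769; -682678/484769 89664/484769 2150336/484769]
step 2: x̄ = F·x = [-1437589/484769, -304203/484769, -1932409/484769]
step 2: P̄ = F·P·Fᵀ + Q = [24448322/484769 7829921/484769 18186764/484769; 7829921/484769 6691736/484769 6293398/484769; 18186764/484769 6293398/484769 16883390/484769]
step 2: y = z − H·x̄ = [6729945/484769]
step 2: S = H·P̄·Hᵀ + R = [346523641/484769]
step 2: K = P̄·Hᵀ·S⁻¹ = [91531730/346523641; 29783161/346523641; 71443682/346523641]
step 2: x' = x̄ + K·y = [243095029/346523641, 196022238/346523641, -389491391/346523641]
step 2: P' = (I − K·H)·P̄ = [193626158/346523641 -26510601/346523641 -489346744/346523641; -26510601/346523641 2953588295/346523641 109314964/346523641; -489346744/346523641 109314964/346523641 1539483914/346523641]

step 0: x' = [-252/143, -436/143, 950/429], P' = [101/143 118/143 -265/143; 118/143 1187/143 -345/143; -265/143 -345/143 2471/429]
step 1: x' = [-247410/484769, 799023/484769, -690398/484769], P' = [270008/484769 -14139/484769 -682678/484769; -14139/484769 3729184/484769 89664/484769; -682678/484769 89664/484769 2150336/484769]
step 2: x' = [243095029/346523641, 196022238/346523641, -389491391/346523641], P' = [193626158/346523641 -26510601/346523641 -489346744/346523641; -26510601/346523641 2953588295/346523641 109314964/346523641; -489346744/346523641 109314964/346523641 1539483914/346523641]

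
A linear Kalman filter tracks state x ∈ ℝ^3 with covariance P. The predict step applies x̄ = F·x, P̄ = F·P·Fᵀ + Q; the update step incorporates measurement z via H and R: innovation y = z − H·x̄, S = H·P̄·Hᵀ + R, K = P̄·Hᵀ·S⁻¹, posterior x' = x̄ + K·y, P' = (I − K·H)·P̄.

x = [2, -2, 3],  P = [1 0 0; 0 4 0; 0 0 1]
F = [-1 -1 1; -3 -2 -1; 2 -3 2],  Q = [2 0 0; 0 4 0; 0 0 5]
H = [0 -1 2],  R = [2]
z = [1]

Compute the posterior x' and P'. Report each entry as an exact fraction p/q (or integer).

x̄ = F·x = [3, -5, 16]
P̄ = F·P·Fᵀ + Q = [8 10 12; 10 30 16; 12 16 49]
y = z − H·x̄ = [-36]
S = H·P̄·Hᵀ + R = [164]
K = P̄·Hᵀ·S⁻¹ = [7/82; 1/82; 1/2]
x' = x̄ + K·y = [-3/41, -223/41, -2]
P' = (I − K·H)·P̄ = [279/41 403/41 5; 403/41 1229/41 15; 5 15 8]

x' = [-3/41, -223/41, -2]
P' = [279/41 403/41 5; 403/41 1229/41 15; 5 15 8]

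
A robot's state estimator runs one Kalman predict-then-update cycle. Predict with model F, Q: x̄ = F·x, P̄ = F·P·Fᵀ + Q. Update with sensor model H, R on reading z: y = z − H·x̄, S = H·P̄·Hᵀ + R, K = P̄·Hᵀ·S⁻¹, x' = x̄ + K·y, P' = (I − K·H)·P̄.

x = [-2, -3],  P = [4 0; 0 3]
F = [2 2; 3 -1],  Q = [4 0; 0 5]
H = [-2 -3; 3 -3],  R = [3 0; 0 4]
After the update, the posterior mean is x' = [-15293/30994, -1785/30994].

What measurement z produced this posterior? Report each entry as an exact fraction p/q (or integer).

x̄ = F·x = [-10, -3]
P̄ = F·P·Fᵀ + Q = [32 18; 18 44]
S = H·P̄·Hᵀ + R = [743 150; 150 364]
K = P̄·Hᵀ·S⁻¹ = [-12313/61988 24453/123976; -12363/61988 -16377/123976]
x' − x̄ = [294647/30994, 91197/30994] = K·y
y = (KᵀK)⁻¹·Kᵀ·(x' − x̄) = [-28, 20]
z = y + H·x̄ = [-28, 20] + [29, -21] = [1, -1]

z = [1, -1]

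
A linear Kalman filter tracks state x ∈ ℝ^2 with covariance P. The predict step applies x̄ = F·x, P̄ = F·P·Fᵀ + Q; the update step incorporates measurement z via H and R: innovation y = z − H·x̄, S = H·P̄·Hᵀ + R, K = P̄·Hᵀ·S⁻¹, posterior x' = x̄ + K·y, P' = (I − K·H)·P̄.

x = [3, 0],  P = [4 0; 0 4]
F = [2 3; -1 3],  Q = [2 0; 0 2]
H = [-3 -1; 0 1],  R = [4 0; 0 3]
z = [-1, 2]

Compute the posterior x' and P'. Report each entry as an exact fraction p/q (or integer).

x̄ = F·x = [6, -3]
P̄ = F·P·Fᵀ + Q = [54 28; 28 42]
y = z − H·x̄ = [14, 5]
S = H·P̄·Hᵀ + R = [700 -126; -126 45]
K = P̄·Hᵀ·S⁻¹ = [-9/28 -5/18; -3/124 161/186]
x' = x̄ + K·y = [1/9, 92/93]
P' = (I − K·H)·P̄ = [89/126 -5/6; -5/6 161/62]

x' = [1/9, 92/93]
P' = [89/126 -5/6; -5/6 161/62]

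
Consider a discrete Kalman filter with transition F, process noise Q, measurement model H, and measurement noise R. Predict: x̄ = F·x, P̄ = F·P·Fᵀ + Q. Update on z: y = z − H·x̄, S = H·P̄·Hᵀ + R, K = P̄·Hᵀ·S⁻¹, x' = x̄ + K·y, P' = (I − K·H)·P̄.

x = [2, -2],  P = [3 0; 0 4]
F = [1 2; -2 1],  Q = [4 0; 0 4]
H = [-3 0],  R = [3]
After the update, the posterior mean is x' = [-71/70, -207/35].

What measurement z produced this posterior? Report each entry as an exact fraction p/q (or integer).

x̄ = F·x = [-2, -6]
P̄ = F·P·Fᵀ + Q = [23 2; 2 20]
S = H·P̄·Hᵀ + R = [210]
K = P̄·Hᵀ·S⁻¹ = [-23/70; -1/35]
x' − x̄ = [69/70, 3/35] = K·y
y = (KᵀK)⁻¹·Kᵀ·(x' − x̄) = [-3]
z = y + H·x̄ = [-3] + [6] = [3]

z = [3]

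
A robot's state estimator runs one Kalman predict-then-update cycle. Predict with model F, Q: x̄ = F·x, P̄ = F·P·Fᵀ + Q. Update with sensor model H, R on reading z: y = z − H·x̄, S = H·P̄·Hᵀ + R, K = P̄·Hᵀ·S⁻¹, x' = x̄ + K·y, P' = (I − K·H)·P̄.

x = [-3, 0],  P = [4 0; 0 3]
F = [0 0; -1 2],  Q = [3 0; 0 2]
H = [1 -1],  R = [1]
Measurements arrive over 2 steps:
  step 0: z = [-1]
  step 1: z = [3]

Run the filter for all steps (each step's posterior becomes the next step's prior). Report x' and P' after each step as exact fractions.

step 0: x' = [3/11, 15/11], P' = [57/22 27/11; 27/11 36/11]
step 1: x' = [40/29, -101/87], P' = [65/29 173/87; 173/87 692/261]

step 0: x̄ = F·x = [0, 3]
step 0: P̄ = F·P·Fᵀ + Q = [3 0; 0 18]
step 0: y = z − H·x̄ = [2]
step 0: S = H·P̄·Hᵀ + R = [22]
step 0: K = P̄·Hᵀ·S⁻¹ = [3/22; -9/11]
step 0: x' = x̄ + K·y = [3/11, 15/11]
step 0: P' = (I − K·H)·P̄ = [57/22 27/11; 27/11 36/11]
step 1: x̄ = F·x = [0, 27/11]
step 1: P̄ = F·P·Fᵀ + Q = [3 0; 0 173/22]
step 1: y = z − H·x̄ = [60/11]
step 1: S = H·P̄·Hᵀ + R = [261/22]
step 1: K = P̄·Hᵀ·S⁻¹ = [22/87; -173/261]
step 1: x' = x̄ + K·y = [40/29, -101/87]
step 1: P' = (I − K·H)·P̄ = [65/29 173/87; 173/87 692/261]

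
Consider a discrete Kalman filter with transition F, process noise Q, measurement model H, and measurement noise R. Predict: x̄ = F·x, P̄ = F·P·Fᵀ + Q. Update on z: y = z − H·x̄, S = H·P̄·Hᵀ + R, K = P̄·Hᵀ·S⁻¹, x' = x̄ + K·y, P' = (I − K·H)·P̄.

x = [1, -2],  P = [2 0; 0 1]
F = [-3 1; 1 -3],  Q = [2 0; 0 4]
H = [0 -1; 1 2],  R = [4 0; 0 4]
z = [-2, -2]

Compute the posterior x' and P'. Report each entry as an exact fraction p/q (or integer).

x̄ = F·x = [-5, 7]
P̄ = F·P·Fᵀ + Q = [21 -9; -9 15]
y = z − H·x̄ = [5, -11]
S = H·P̄·Hᵀ + R = [19 -21; -21 49]
K = P̄·Hᵀ·S⁻¹ = [36/35 123/245; -3/5 6/35]
x' = x̄ + K·y = [-1318/245, 74/35]
P' = (I − K·H)·P̄ = [2508/245 -144/35; -144/35 12/5]

x' = [-1318/245, 74/35]
P' = [2508/245 -144/35; -144/35 12/5]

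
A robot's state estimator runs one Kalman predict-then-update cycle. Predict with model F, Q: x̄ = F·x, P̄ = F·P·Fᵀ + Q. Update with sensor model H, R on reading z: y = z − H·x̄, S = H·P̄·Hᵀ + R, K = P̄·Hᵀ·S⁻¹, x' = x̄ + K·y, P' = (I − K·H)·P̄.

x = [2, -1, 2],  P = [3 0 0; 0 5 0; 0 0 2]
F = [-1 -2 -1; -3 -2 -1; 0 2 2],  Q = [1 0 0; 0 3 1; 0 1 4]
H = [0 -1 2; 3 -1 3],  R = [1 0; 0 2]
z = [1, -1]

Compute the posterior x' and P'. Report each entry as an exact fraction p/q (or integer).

x' = [-1533/11324, -11050/2831, -16433/11324]
P' = [6563/11324 -3631/2831 -9529/11324; -3631/2831 30592/2831 14547/2831; -9529/11324 14547/2831 30403/11324]

x̄ = F·x = [-2, -6, 2]
P̄ = F·P·Fᵀ + Q = [26 31 -24; 31 52 -23; -24 -23 32]
y = z − H·x̄ = [-9, -7]
S = H·P̄·Hᵀ + R = [273 122; 122 96]
K = P̄·Hᵀ·S⁻¹ = [-2267/5662 2813/11324; -1498/2831 1078/2831; 1309/5662 2217/11324]
x' = x̄ + K·y = [-1533/11324, -11050/2831, -16433/11324]
P' = (I − K·H)·P̄ = [6563/11324 -3631/2831 -9529/11324; -3631/2831 30592/2831 14547/2831; -9529/11324 14547/2831 30403/11324]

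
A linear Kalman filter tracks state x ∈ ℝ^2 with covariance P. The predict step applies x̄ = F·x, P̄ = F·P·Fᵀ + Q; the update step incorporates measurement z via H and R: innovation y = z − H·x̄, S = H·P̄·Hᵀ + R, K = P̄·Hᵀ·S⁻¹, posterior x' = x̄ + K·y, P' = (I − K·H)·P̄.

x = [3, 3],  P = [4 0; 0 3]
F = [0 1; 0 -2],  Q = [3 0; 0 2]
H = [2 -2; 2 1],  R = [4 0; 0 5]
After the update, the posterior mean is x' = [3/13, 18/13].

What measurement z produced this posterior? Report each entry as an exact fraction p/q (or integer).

z = [-3, 3]

x̄ = F·x = [3, -6]
P̄ = F·P·Fᵀ + Q = [6 -6; -6 14]
S = H·P̄·Hᵀ + R = [132 8; 8 19]
K = P̄·Hᵀ·S⁻¹ = [102/611 150/611; -194/611 146/611]
x' − x̄ = [-36/13, 96/13] = K·y
y = (KᵀK)⁻¹·Kᵀ·(x' − x̄) = [-21, 3]
z = y + H·x̄ = [-21, 3] + [18, 0] = [-3, 3]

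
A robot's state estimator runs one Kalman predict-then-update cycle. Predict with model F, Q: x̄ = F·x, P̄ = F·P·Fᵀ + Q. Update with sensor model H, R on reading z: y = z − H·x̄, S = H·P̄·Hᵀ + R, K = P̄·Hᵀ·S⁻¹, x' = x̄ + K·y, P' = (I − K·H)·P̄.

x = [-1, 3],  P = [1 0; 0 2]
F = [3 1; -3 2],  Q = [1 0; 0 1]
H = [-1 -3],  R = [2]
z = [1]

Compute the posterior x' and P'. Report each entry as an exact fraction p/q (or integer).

x' = [42/73, -29/73]
P' = [1743/146 -583/146; -583/146 227/146]

x̄ = F·x = [0, 9]
P̄ = F·P·Fᵀ + Q = [12 -5; -5 18]
y = z − H·x̄ = [28]
S = H·P̄·Hᵀ + R = [146]
K = P̄·Hᵀ·S⁻¹ = [3/146; -49/146]
x' = x̄ + K·y = [42/73, -29/73]
P' = (I − K·H)·P̄ = [1743/146 -583/146; -583/146 227/146]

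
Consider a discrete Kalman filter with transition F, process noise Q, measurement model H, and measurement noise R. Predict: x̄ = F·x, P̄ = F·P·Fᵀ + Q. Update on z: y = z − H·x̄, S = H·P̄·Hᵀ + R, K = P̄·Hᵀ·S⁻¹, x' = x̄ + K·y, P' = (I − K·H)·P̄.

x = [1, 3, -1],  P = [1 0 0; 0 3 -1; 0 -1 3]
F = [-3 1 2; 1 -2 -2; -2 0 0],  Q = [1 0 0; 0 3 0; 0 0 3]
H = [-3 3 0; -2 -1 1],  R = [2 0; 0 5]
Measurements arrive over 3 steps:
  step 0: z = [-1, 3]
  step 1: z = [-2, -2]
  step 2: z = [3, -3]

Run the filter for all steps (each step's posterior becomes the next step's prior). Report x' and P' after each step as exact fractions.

step 0: x̄ = F·x = [-2, -3, -2]
step 0: P̄ = F·P·Fᵀ + Q = [21 -15 6; -15 20 -2; 6 -2 7]
step 0: y = z − H·x̄ = [2, -2]
step 0: S = H·P̄·Hᵀ + R = [641 87; 87 36]
step 0: K = P̄·Hᵀ·S⁻¹ = [-229/1723 -1355/5169; 1028/5169 -4007/15507; -67/1723 55/5169]
step 0: x' = x̄ + K·y = [-9002/5169, -32339/15507, -10850/5169]
step 0: P' = (I − K·H)·P̄ = [1966/1723 5440/5169 3487/1723; 5440/5169 18376/15507 10327/5169; 3487/1723 10327/5169 10508/1723]
step 1: x̄ = F·x = [-16421/15507, 102772/15507, 18004/5169]
step 1: P̄ = F·P·Fᵀ + Q = [220825/15507 -288704/15507 -17336/5169; -288704/15507 573043/15507 51808/5169; -17336/5169 51808/5169 13033/1723]
step 1: y = z − H·x̄ = [-43177/1723, -5032/5169]
step 1: S = H·P̄·Hᵀ + R = [1374722/1723 121581/1723; 121581/1723 43727/1723]
step 1: K = P̄·Hᵀ·S⁻¹ = [-2703425/26309071 -18554389/78927213; 6037114/26309071 -18311227/78927213; 1238169/26309071 962126/26309071]
step 1: x' = x̄ + K·y = [413161034/236781639, 261171038/236781639, 179016731/78927213]
step 1: P' = (I − K·H)·P̄ = [237772226/236781639 221551676/236781639 139593431/78927213; 221551676/236781639 257774360/236781639 142069769/78927213; 139593431/78927213 142069769/78927213 145229507/26309071]
step 2: x̄ = F·x = [95788322/236781639, -1183281428/236781639, -826322068/236781639]
step 2: P̄ = F·P·Fᵀ + Q = [3212931941/236781639 -4113279416/236781639 -691591168/236781639; -4113279416/236781639 8055823415/236781639 2085783424/236781639; -691591168/236781639 2085783424/236781639 1661433821/236781639]
step 2: y = z − H·x̄ = [1515851389/78927213, -291909211/78927213]
step 2: S = H·P̄·Hᵀ + R = [19547932330/26309071 1753564825/26309071; 1753564825/26309071 654952595/26309071]
step 2: K = P̄·Hᵀ·S⁻¹ = [-7709167601/73951523495 -51147029333/221854570485; 16854013218/73951523495 -50445603403/221854570485; 3189242841/73951523495 10471111426/221854570485]
step 2: x' = x̄ + K·y = [-55088206926/73951523495, 48964227383/221854570485, -629201681423/221854570485]
step 2: P' = (I − K·H)·P̄ = [14313625450/14790304699 199286046548/221854570485 372959663383/221854570485; 199286046548/221854570485 232994072984/221854570485 75867629813/44370914097; 372959663383/221854570485 75867629813/44370914097 1177613032961/221854570485]

step 0: x' = [-9002/5169, -32339/15507, -10850/5169], P' = [1966/1723 5440/5169 3487/1723; 5440/5169 18376/15507 10327/5169; 3487/1723 10327/5169 10508/1723]
step 1: x' = [413161034/236781639, 261171038/236781639, 179016731/78927213], P' = [237772226/236781639 221551676/236781639 139593431/78927213; 221551676/236781639 257774360/236781639 142069769/78927213; 139593431/78927213 142069769/78927213 145229507/26309071]
step 2: x' = [-55088206926/73951523495, 48964227383/221854570485, -629201681423/221854570485], P' = [14313625450/14790304699 199286046548/221854570485 372959663383/221854570485; 199286046548/221854570485 232994072984/221854570485 75867629813/44370914097; 372959663383/221854570485 75867629813/44370914097 1177613032961/221854570485]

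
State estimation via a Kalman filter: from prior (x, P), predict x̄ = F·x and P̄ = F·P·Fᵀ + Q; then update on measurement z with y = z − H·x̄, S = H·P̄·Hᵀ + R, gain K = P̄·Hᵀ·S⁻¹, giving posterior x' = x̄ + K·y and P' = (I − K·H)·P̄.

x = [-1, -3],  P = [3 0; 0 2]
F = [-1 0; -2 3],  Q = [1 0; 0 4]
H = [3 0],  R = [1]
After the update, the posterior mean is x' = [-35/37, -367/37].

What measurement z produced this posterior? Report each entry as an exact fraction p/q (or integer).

x̄ = F·x = [1, -7]
P̄ = F·P·Fᵀ + Q = [4 6; 6 34]
S = H·P̄·Hᵀ + R = [37]
K = P̄·Hᵀ·S⁻¹ = [12/37; 18/37]
x' − x̄ = [-72/37, -108/37] = K·y
y = (KᵀK)⁻¹·Kᵀ·(x' − x̄) = [-6]
z = y + H·x̄ = [-6] + [3] = [-3]

z = [-3]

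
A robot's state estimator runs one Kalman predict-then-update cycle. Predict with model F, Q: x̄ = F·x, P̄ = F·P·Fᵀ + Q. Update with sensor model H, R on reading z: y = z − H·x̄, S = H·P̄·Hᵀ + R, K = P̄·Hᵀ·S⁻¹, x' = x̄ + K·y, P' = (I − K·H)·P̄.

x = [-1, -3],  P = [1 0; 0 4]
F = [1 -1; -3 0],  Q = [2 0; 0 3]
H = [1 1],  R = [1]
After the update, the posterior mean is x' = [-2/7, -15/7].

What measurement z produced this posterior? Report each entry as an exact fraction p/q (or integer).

x̄ = F·x = [2, 3]
P̄ = F·P·Fᵀ + Q = [7 -3; -3 12]
S = H·P̄·Hᵀ + R = [14]
K = P̄·Hᵀ·S⁻¹ = [2/7; 9/14]
x' − x̄ = [-16/7, -36/7] = K·y
y = (KᵀK)⁻¹·Kᵀ·(x' − x̄) = [-8]
z = y + H·x̄ = [-8] + [5] = [-3]

z = [-3]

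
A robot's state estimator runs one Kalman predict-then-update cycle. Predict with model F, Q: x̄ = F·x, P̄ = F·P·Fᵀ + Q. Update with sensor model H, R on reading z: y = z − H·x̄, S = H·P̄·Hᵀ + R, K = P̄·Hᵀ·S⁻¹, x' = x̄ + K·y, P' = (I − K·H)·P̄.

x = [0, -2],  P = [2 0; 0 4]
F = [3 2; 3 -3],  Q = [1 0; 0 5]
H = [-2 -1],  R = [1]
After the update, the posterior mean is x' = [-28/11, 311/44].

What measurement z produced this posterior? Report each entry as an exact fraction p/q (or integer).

z = [-2]

x̄ = F·x = [-4, 6]
P̄ = F·P·Fᵀ + Q = [35 -6; -6 59]
S = H·P̄·Hᵀ + R = [176]
K = P̄·Hᵀ·S⁻¹ = [-4/11; -47/176]
x' − x̄ = [16/11, 47/44] = K·y
y = (KᵀK)⁻¹·Kᵀ·(x' − x̄) = [-4]
z = y + H·x̄ = [-4] + [2] = [-2]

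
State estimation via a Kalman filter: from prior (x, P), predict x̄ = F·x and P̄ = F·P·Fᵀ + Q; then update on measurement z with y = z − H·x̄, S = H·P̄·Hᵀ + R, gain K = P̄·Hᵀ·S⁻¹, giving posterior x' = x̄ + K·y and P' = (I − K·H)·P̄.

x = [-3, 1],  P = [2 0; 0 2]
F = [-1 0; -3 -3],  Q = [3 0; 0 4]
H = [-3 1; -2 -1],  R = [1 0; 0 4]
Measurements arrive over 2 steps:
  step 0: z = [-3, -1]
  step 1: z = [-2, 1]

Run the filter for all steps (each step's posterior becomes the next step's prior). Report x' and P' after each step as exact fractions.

step 0: x̄ = F·x = [3, 6]
step 0: P̄ = F·P·Fᵀ + Q = [5 6; 6 40]
step 0: y = z − H·x̄ = [0, 11]
step 0: S = H·P̄·Hᵀ + R = [50 -4; -4 88]
step 0: K = P̄·Hᵀ·S⁻¹ = [-107/548 -209/1096; 54/137 -157/274]
step 0: x' = x̄ + K·y = [989/1096, -83/274]
step 0: P' = (I − K·H)·P̄ = [105/548 52/137; 52/137 210/137]
step 1: x̄ = F·x = [-989/1096, -1971/1096]
step 1: P̄ = F·P·Fᵀ + Q = [1749/548 939/548; 939/548 14441/548]
step 1: y = z − H·x̄ = [-797/274, -2853/1096]
step 1: S = H·P̄·Hᵀ + R = [6274/137 -752/137; -752/137 27385/548]
step 1: K = P̄·Hᵀ·S⁻¹ = [-79879/412534 -37807/206267; 245653/618801 -341767/618801]
step 1: x' = x̄ + K·y = [113841/825068, -1875433/1237602]
step 1: P' = (I − K·H)·P̄ = [76467/412534 74761/206267; 74761/206267 918502/618801]

step 0: x' = [989/1096, -83/274], P' = [105/548 52/137; 52/137 210/137]
step 1: x' = [113841/825068, -1875433/1237602], P' = [76467/412534 74761/206267; 74761/206267 918502/618801]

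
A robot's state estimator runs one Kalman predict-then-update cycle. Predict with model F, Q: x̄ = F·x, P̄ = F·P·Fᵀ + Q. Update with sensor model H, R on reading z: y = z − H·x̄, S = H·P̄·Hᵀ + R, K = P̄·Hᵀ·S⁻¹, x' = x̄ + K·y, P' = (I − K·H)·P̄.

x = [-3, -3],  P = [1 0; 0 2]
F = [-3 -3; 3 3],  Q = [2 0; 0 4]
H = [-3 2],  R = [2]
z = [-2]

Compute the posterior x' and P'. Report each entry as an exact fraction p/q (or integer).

x' = [130/237, -214/711]
P' = [82/79 322/237; 322/237 1592/711]

x̄ = F·x = [18, -18]
P̄ = F·P·Fᵀ + Q = [29 -27; -27 31]
y = z − H·x̄ = [88]
S = H·P̄·Hᵀ + R = [711]
K = P̄·Hᵀ·S⁻¹ = [-47/237; 143/711]
x' = x̄ + K·y = [130/237, -214/711]
P' = (I − K·H)·P̄ = [82/79 322/237; 322/237 1592/711]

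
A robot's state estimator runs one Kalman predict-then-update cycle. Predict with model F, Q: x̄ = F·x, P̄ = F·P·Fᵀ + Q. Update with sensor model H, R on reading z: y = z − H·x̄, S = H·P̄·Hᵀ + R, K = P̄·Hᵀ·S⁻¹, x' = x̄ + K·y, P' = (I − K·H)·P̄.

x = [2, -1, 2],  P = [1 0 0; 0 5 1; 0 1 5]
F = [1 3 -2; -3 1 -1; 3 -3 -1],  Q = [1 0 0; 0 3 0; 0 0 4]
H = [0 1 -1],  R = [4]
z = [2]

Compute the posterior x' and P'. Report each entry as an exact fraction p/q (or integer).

x̄ = F·x = [-5, -9, 7]
P̄ = F·P·Fᵀ + Q = [55 17 -29; 17 20 -17; -29 -17 69]
y = z − H·x̄ = [18]
S = H·P̄·Hᵀ + R = [127]
K = P̄·Hᵀ·S⁻¹ = [46/127; 37/127; -86/127]
x' = x̄ + K·y = [193/127, -477/127, -659/127]
P' = (I − K·H)·P̄ = [4869/127 457/127 273/127; 457/127 1171/127 1023/127; 273/127 1023/127 1367/127]

x' = [193/127, -477/127, -659/127]
P' = [4869/127 457/127 273/127; 457/127 1171/127 1023/127; 273/127 1023/127 1367/127]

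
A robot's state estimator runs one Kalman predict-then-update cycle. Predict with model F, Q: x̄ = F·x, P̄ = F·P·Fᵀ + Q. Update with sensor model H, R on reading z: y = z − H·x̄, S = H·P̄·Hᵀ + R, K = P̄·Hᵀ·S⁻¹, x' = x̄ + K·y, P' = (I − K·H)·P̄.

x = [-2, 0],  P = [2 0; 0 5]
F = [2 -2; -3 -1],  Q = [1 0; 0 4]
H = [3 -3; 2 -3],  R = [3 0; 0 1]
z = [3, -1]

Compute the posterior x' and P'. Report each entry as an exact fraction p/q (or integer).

x' = [9715/2901, 7313/2901]
P' = [9377/2901 7009/2901; 7009/2901 5480/2901]

x̄ = F·x = [-4, 6]
P̄ = F·P·Fᵀ + Q = [29 -2; -2 27]
y = z − H·x̄ = [33, 25]
S = H·P̄·Hᵀ + R = [543 447; 447 384]
K = P̄·Hᵀ·S⁻¹ = [2368/2901 -2273/2901; 1529/2901 -2422/2901]
x' = x̄ + K·y = [9715/2901, 7313/2901]
P' = (I − K·H)·P̄ = [9377/2901 7009/2901; 7009/2901 5480/2901]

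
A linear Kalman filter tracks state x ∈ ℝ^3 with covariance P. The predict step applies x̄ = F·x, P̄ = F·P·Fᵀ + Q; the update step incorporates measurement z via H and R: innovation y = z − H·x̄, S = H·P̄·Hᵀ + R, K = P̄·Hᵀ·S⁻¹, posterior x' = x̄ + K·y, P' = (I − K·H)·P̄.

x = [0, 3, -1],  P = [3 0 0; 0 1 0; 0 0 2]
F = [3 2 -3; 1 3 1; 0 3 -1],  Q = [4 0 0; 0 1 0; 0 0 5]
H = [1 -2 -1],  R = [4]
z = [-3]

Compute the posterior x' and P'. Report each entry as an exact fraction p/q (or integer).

x̄ = F·x = [9, 8, 10]
P̄ = F·P·Fᵀ + Q = [53 9 12; 9 15 7; 12 7 16]
y = z − H·x̄ = [14]
S = H·P̄·Hᵀ + R = [101]
K = P̄·Hᵀ·S⁻¹ = [23/101; -28/101; -18/101]
x' = x̄ + K·y = [1231/101, 416/101, 758/101]
P' = (I − K·H)·P̄ = [4824/101 1553/101 1626/101; 1553/101 731/101 203/101; 1626/101 203/101 1292/101]

x' = [1231/101, 416/101, 758/101]
P' = [4824/101 1553/101 1626/101; 1553/101 731/101 203/101; 1626/101 203/101 1292/101]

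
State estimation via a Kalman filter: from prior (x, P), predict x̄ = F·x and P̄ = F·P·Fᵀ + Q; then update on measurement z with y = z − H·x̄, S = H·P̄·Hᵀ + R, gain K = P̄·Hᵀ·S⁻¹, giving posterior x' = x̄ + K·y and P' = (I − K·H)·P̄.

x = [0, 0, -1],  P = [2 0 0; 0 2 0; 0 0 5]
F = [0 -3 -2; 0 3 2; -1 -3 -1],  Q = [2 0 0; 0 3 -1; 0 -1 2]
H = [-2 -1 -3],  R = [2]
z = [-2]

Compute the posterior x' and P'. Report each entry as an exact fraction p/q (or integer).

x̄ = F·x = [2, -2, 1]
P̄ = F·P·Fᵀ + Q = [40 -38 28; -38 41 -29; 28 -29 27]
y = z − H·x̄ = [3]
S = H·P̄·Hᵀ + R = [456]
K = P̄·Hᵀ·S⁻¹ = [-21/76; 61/228; -9/38]
x' = x̄ + K·y = [89/76, -91/76, 11/38]
P' = (I − K·H)·P̄ = [197/38 -163/38 -35/19; -163/38 953/114 -2/19; -35/19 -2/19 27/19]

x' = [89/76, -91/76, 11/38]
P' = [197/38 -163/38 -35/19; -163/38 953/114 -2/19; -35/19 -2/19 27/19]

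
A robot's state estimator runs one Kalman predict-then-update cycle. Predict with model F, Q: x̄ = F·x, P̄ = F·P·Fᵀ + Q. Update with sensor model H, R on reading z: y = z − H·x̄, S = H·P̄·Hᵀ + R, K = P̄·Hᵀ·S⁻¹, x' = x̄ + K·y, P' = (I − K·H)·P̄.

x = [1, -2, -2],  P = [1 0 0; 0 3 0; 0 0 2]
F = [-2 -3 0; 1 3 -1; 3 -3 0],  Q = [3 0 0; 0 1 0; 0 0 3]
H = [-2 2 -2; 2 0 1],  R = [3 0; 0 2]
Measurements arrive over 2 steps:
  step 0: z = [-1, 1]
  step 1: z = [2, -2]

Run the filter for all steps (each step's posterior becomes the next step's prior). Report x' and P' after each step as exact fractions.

step 0: x̄ = F·x = [4, -3, 9]
step 0: P̄ = F·P·Fᵀ + Q = [34 -29 21; -29 31 -24; 21 -24 39]
step 0: y = z − H·x̄ = [31, -16]
step 0: S = H·P̄·Hᵀ + R = [1011 -504; -504 261]
step 0: K = P̄·Hᵀ·S⁻¹ = [112/1095 1769/3285; 56/219 118/657; -112/365 -103/365]
step 0: x' = x̄ + K·y = [-4748/3285, 1349/657, 1461/365]
step 0: P' = (I − K·H)·P̄ = [10697/3285 -1331/657 -1984/365; -1331/657 1819/657 322/73; -1984/365 322/73 3762/365]
step 1: x̄ = F·x = [-10739/3285, 2338/3285, -3831/365]
step 1: P̄ = F·P·Fᵀ + Q = [54638/3285 -35596/3285 4182/365; -35596/3285 38537/3285 816/365; 4182/365 816/365 34197/365]
step 1: y = z − H·x̄ = [-9838/365, 49387/3285]
step 1: S = H·P̄·Hᵀ + R = [237863/365 -131958/365; -131958/365 683447/3285]
step 1: K = P̄·Hᵀ·S⁻¹ = [-94116/16028849 3282022/16028849; 4708126/16028849 6683860/16028849; -2187012/16028849 5183271/16028849]
step 1: x' = x̄ + K·y = [-520965/16028849, -15006286/16028849, -31363794/16028849]
step 1: P' = (I − K·H)·P̄ = [112493050/16028849 -106070180/16028849 -218422056/16028849; -106070180/16028849 126500089/16028849 225508080/16028849; -218422056/16028849 225508080/16028849 447210654/16028849]

step 0: x' = [-4748/3285, 1349/657, 1461/365], P' = [10697/3285 -1331/657 -1984/365; -1331/657 1819/657 322/73; -1984/365 322/73 3762/365]
step 1: x' = [-520965/16028849, -15006286/16028849, -31363794/16028849], P' = [112493050/16028849 -106070180/16028849 -218422056/16028849; -106070180/16028849 126500089/16028849 225508080/16028849; -218422056/16028849 225508080/16028849 447210654/16028849]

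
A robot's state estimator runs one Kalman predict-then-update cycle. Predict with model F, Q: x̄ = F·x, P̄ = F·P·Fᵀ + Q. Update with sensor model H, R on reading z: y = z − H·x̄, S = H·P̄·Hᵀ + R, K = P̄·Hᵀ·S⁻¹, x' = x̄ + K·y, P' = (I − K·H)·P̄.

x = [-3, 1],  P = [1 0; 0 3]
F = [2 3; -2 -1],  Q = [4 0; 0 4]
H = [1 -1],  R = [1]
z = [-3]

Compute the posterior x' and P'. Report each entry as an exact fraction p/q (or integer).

x̄ = F·x = [-3, 5]
P̄ = F·P·Fᵀ + Q = [35 -13; -13 11]
y = z − H·x̄ = [5]
S = H·P̄·Hᵀ + R = [73]
K = P̄·Hᵀ·S⁻¹ = [48/73; -24/73]
x' = x̄ + K·y = [21/73, 245/73]
P' = (I − K·H)·P̄ = [251/73 203/73; 203/73 227/73]

x' = [21/73, 245/73]
P' = [251/73 203/73; 203/73 227/73]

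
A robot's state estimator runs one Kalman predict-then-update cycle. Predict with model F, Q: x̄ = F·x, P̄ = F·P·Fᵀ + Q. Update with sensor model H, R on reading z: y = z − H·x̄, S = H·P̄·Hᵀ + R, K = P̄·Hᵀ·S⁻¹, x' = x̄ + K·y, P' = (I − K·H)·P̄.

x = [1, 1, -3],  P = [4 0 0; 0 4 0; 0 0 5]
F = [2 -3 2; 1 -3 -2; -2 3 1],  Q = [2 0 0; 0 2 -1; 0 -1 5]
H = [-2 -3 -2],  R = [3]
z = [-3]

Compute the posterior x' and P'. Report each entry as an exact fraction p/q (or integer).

x' = [-1555/397, 2704/397, -1919/397]
P' = [10882/397 -7336/397 326/397; -7336/397 9238/397 -6335/397; 326/397 -6335/397 8989/397]

x̄ = F·x = [-7, 4, -2]
P̄ = F·P·Fᵀ + Q = [74 24 -42; 24 62 -55; -42 -55 62]
y = z − H·x̄ = [-9]
S = H·P̄·Hᵀ + R = [397]
K = P̄·Hᵀ·S⁻¹ = [-136/397; -124/397; 125/397]
x' = x̄ + K·y = [-1555/397, 2704/397, -1919/397]
P' = (I − K·H)·P̄ = [10882/397 -7336/397 326/397; -7336/397 9238/397 -6335/397; 326/397 -6335/397 8989/397]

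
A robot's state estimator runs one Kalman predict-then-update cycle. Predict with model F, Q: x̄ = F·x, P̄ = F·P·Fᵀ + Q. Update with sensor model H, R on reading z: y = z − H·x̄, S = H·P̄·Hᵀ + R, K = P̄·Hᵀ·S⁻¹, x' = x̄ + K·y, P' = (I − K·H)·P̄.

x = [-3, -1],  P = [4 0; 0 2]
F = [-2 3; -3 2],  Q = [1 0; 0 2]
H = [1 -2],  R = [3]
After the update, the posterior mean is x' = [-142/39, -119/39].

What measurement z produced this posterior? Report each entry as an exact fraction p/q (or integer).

z = [3]

x̄ = F·x = [3, 7]
P̄ = F·P·Fᵀ + Q = [35 36; 36 46]
S = H·P̄·Hᵀ + R = [78]
K = P̄·Hᵀ·S⁻¹ = [-37/78; -28/39]
x' − x̄ = [-259/39, -392/39] = K·y
y = (KᵀK)⁻¹·Kᵀ·(x' − x̄) = [14]
z = y + H·x̄ = [14] + [-11] = [3]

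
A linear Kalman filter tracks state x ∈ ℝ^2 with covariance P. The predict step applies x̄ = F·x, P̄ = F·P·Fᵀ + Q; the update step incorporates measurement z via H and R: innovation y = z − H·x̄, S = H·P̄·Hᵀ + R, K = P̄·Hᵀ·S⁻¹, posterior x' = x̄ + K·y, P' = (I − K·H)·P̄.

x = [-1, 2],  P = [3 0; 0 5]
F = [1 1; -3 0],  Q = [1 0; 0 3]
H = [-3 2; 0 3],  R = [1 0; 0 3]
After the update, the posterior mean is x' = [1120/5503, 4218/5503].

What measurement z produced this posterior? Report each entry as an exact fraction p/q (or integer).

z = [1, 2]

x̄ = F·x = [1, 3]
P̄ = F·P·Fᵀ + Q = [9 -9; -9 30]
S = H·P̄·Hᵀ + R = [310 261; 261 273]
K = P̄·Hᵀ·S⁻¹ = [-1746/5503 1125/5503; 87/5503 1731/5503]
x' − x̄ = [-4383/5503, -12291/5503] = K·y
y = (KᵀK)⁻¹·Kᵀ·(x' − x̄) = [-2, -7]
z = y + H·x̄ = [-2, -7] + [3, 9] = [1, 2]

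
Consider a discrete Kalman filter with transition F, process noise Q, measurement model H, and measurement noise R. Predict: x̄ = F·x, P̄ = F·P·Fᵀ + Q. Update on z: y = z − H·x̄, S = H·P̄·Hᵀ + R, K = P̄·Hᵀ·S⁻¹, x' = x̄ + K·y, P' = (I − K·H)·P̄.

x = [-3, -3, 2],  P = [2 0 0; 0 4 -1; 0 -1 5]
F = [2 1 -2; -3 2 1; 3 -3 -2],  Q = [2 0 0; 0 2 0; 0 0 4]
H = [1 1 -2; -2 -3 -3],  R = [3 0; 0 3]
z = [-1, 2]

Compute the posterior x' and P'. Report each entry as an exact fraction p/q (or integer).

x' = [-802015/123727, 518837/123727, -75656/123727]
P' = [1214760/123727 -907311/123727 136422/123727; -907311/123727 735371/123727 -133733/123727; 136422/123727 -133733/123727 60860/123727]

x̄ = F·x = [-13, 5, -4]
P̄ = F·P·Fᵀ + Q = [38 -11 16; -11 37 -45; 16 -45 66]
y = z − H·x̄ = [-1, -21]
S = H·P̄·Hᵀ + R = [436 145; 145 332]
K = P̄·Hᵀ·S⁻¹ = [11535/123727 -38951/123727; 31842/123727 3236/123727; -39677/123727 -18075/123727]
x' = x̄ + K·y = [-802015/123727, 518837/123727, -75656/123727]
P' = (I − K·H)·P̄ = [1214760/123727 -907311/123727 136422/123727; -907311/123727 735371/123727 -133733/123727; 136422/123727 -133733/123727 60860/123727]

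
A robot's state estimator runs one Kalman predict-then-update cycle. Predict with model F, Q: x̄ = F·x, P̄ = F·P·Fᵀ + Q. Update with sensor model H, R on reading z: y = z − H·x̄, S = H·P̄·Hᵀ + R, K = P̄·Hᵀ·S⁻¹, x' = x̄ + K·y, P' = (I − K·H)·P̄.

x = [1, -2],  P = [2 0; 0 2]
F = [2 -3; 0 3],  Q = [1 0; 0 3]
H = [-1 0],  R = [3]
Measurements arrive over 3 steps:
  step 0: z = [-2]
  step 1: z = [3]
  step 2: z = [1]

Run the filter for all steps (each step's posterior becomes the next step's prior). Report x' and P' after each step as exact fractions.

step 0: x̄ = F·x = [8, -6]
step 0: P̄ = F·P·Fᵀ + Q = [27 -18; -18 21]
step 0: y = z − H·x̄ = [6]
step 0: S = H·P̄·Hᵀ + R = [30]
step 0: K = P̄·Hᵀ·S⁻¹ = [-9/10; 3/5]
step 0: x' = x̄ + K·y = [13/5, -12/5]
step 0: P' = (I − K·H)·P̄ = [27/10 -9/5; -9/5 51/5]
step 1: x̄ = F·x = [62/5, -36/5]
step 1: P̄ = F·P·Fᵀ + Q = [626/5 -513/5; -513/5 474/5]
step 1: y = z − H·x̄ = [77/5]
step 1: S = H·P̄·Hᵀ + R = [641/5]
step 1: K = P̄·Hᵀ·S⁻¹ = [-626/641; 513/641]
step 1: x' = x̄ + K·y = [-1692/641, 3285/641]
step 1: P' = (I − K·H)·P̄ = [1878/641 -1539/641; -1539/641 8133/641]
step 2: x̄ = F·x = [-13239/641, 9855/641]
step 2: P̄ = F·P·Fᵀ + Q = [99818/641 -82431/641; -82431/641 75120/641]
step 2: y = z − H·x̄ = [-12598/641]
step 2: S = H·P̄·Hᵀ + R = [101741/641]
step 2: K = P̄·Hᵀ·S⁻¹ = [-99818/101741; 82431/101741]
step 2: x' = x̄ + K·y = [-139535/101741, -55863/101741]
step 2: P' = (I − K·H)·P̄ = [299454/101741 -247293/101741; -247293/101741 1322799/101741]

step 0: x' = [13/5, -12/5], P' = [27/10 -9/5; -9/5 51/5]
step 1: x' = [-1692/641, 3285/641], P' = [1878/641 -1539/641; -1539/641 8133/641]
step 2: x' = [-139535/101741, -55863/101741], P' = [299454/101741 -247293/101741; -247293/101741 1322799/101741]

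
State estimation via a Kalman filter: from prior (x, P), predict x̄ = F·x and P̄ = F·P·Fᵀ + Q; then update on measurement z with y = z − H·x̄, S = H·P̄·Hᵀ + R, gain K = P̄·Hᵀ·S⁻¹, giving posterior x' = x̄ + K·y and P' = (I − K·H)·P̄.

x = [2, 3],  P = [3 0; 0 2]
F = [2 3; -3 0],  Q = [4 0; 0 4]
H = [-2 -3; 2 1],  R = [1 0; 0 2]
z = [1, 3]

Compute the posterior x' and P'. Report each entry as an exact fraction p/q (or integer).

x' = [34533/12175, -27271/12175]
P' = [13938/12175 -10256/12175; -10256/12175 8822/12175]

x̄ = F·x = [13, -6]
P̄ = F·P·Fᵀ + Q = [34 -18; -18 31]
y = z − H·x̄ = [9, -17]
S = H·P̄·Hᵀ + R = [200 -85; -85 97]
K = P̄·Hᵀ·S⁻¹ = [2892/12175 1762/2435; -5954/12175 -1169/2435]
x' = x̄ + K·y = [34533/12175, -27271/12175]
P' = (I − K·H)·P̄ = [13938/12175 -10256/12175; -10256/12175 8822/12175]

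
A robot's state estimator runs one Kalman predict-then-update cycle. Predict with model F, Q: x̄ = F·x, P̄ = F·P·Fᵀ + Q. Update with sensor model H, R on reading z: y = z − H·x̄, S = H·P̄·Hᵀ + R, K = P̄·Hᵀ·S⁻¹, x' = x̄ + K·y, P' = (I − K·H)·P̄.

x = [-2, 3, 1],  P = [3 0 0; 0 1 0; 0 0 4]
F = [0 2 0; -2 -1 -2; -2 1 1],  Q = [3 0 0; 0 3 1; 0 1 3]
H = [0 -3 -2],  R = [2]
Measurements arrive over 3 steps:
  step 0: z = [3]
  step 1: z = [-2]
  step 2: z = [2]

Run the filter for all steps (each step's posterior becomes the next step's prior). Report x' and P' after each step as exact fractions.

step 0: x' = [1270/209, -1041/209, 1256/209], P' = [1461/209 -314/209 470/209; -314/209 1280/209 -1868/209; 470/209 -1868/209 2828/209]
step 1: x' = [-665242/220081, 162624/220081, -40956/220081], P' = [4384979/220081 1707840/220081 -2543096/220081; 1707840/220081 1092494/220081 -1585134/220081; -2543096/220081 -1585134/220081 2407122/220081]
step 2: x' = [1217525448/307796687, 128306206/307796687, -493162214/307796687], P' = [4491324837/307796687 1659674320/307796687 -2513172196/307796687; 1659674320/307796687 1209279858/307796687 -1763673258/307796687; -2513172196/307796687 -1763673258/307796687 2723818356/307796687]

step 0: x̄ = F·x = [6, -1, 8]
step 0: P̄ = F·P·Fᵀ + Q = [7 -2 2; -2 32 4; 2 4 20]
step 0: y = z − H·x̄ = [16]
step 0: S = H·P̄·Hᵀ + R = [418]
step 0: K = P̄·Hᵀ·S⁻¹ = [1/209; -52/209; -26/209]
step 0: x' = x̄ + K·y = [1270/209, -1041/209, 1256/209]
step 0: P' = (I − K·H)·P̄ = [1461/209 -314/209 470/209; -314/209 1280/209 -1868/209; 470/209 -1868/209 2828/209]
step 1: x̄ = F·x = [-2082/209, -4011/209, -2325/209]
step 1: P̄ = F·P·Fᵀ + Q = [5747/209 6168/209 80/209; 6168/209 14095/209 5661/209; 80/209 5661/209 6219/209]
step 1: y = z − H·x̄ = [-17101/209]
step 1: S = H·P̄·Hᵀ + R = [220081/209]
step 1: K = P̄·Hᵀ·S⁻¹ = [-18664/220081; -53607/220081; -29421/220081]
step 1: x' = x̄ + K·y = [-665242/220081, 162624/220081, -40956/220081]
step 1: P' = (I − K·H)·P̄ = [4384979/220081 1707840/220081 -2543096/220081; 1707840/220081 1092494/220081 -1585134/220081; -2543096/220081 -1585134/220081 2407122/220081]
step 2: x̄ = F·x = [325248/220081, 1249772/220081, 1452152/220081]
step 2: P̄ = F·P·Fᵀ + Q = [5030219/220081 -2675812/220081 -7816640/220081; -2675812/220081 9067197/220081 11522469/220081; -7816640/220081 11522469/220081 21870531/220081]
step 2: y = z − H·x̄ = [7093782/220081]
step 2: S = H·P̄·Hᵀ + R = [307796687/220081]
step 2: K = P̄·Hᵀ·S⁻¹ = [23660716/307796687; -50246529/307796687; -78308469/307796687]
step 2: x' = x̄ + K·y = [1217525448/307796687, 128306206/307796687, -493162214/307796687]
step 2: P' = (I − K·H)·P̄ = [4491324837/307796687 1659674320/307796687 -2513172196/307796687; 1659674320/307796687 1209279858/307796687 -1763673258/307796687; -2513172196/307796687 -1763673258/307796687 2723818356/307796687]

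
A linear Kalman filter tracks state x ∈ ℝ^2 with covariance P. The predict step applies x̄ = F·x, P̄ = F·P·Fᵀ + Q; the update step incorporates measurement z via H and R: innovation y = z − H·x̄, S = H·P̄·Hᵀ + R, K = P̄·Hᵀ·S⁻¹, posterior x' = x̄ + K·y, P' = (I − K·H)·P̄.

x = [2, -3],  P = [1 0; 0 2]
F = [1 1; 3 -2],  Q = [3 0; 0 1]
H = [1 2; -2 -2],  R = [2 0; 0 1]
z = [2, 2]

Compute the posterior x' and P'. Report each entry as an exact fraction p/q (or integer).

x' = [-316/85, 1941/680]
P' = [162/85 -134/85; -134/85 999/680]

x̄ = F·x = [-1, 12]
P̄ = F·P·Fᵀ + Q = [6 -1; -1 18]
y = z − H·x̄ = [-21, 24]
S = H·P̄·Hᵀ + R = [76 -78; -78 89]
K = P̄·Hᵀ·S⁻¹ = [-53/85 -56/85; 463/680 73/340]
x' = x̄ + K·y = [-316/85, 1941/680]
P' = (I − K·H)·P̄ = [162/85 -134/85; -134/85 999/680]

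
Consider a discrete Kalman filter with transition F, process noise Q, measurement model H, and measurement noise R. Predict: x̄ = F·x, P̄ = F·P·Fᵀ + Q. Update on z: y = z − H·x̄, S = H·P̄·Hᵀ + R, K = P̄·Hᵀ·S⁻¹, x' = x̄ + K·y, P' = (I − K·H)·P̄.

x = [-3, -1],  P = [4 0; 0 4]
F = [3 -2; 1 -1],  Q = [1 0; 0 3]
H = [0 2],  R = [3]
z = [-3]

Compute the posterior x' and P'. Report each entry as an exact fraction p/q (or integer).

x̄ = F·x = [-7, -2]
P̄ = F·P·Fᵀ + Q = [53 20; 20 11]
y = z − H·x̄ = [1]
S = H·P̄·Hᵀ + R = [47]
K = P̄·Hᵀ·S⁻¹ = [40/47; 22/47]
x' = x̄ + K·y = [-289/47, -72/47]
P' = (I − K·H)·P̄ = [891/47 60/47; 60/47 33/47]

x' = [-289/47, -72/47]
P' = [891/47 60/47; 60/47 33/47]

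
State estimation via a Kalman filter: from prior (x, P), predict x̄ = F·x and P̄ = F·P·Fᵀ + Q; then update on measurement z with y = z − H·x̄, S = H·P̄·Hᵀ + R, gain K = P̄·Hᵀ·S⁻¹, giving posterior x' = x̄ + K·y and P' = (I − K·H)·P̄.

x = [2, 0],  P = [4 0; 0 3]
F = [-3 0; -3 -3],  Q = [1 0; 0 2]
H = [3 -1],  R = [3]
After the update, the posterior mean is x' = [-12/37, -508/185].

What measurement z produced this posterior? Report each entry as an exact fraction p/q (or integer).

x̄ = F·x = [-6, -6]
P̄ = F·P·Fᵀ + Q = [37 36; 36 65]
S = H·P̄·Hᵀ + R = [185]
K = P̄·Hᵀ·S⁻¹ = [15/37; 43/185]
x' − x̄ = [210/37, 602/185] = K·y
y = (KᵀK)⁻¹·Kᵀ·(x' − x̄) = [14]
z = y + H·x̄ = [14] + [-12] = [2]

z = [2]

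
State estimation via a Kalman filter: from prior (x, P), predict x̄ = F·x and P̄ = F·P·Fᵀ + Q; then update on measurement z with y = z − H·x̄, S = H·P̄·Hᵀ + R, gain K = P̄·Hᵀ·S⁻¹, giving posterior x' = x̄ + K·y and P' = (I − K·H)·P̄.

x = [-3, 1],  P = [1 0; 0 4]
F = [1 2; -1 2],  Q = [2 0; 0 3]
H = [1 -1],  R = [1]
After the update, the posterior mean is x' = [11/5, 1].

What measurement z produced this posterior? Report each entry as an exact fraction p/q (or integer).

x̄ = F·x = [-1, 5]
P̄ = F·P·Fᵀ + Q = [19 15; 15 20]
S = H·P̄·Hᵀ + R = [10]
K = P̄·Hᵀ·S⁻¹ = [2/5; -1/2]
x' − x̄ = [16/5, -4] = K·y
y = (KᵀK)⁻¹·Kᵀ·(x' − x̄) = [8]
z = y + H·x̄ = [8] + [-6] = [2]

z = [2]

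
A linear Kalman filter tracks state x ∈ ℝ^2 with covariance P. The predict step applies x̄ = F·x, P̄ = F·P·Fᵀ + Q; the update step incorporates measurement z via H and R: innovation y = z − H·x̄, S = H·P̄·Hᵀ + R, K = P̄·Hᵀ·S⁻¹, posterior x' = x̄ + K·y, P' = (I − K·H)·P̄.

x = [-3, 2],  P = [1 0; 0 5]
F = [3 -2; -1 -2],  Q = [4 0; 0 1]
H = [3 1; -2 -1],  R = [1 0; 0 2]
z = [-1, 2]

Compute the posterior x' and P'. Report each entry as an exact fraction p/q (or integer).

x' = [-766/501, 4280/1503]
P' = [153/167 -1154/501; -1154/501 9658/1503]

x̄ = F·x = [-13, -1]
P̄ = F·P·Fᵀ + Q = [33 17; 17 22]
y = z − H·x̄ = [39, -25]
S = H·P̄·Hᵀ + R = [422 -305; -305 224]
K = P̄·Hᵀ·S⁻¹ = [223/501 118/501; -728/1503 -1367/1503]
x' = x̄ + K·y = [-766/501, 4280/1503]
P' = (I − K·H)·P̄ = [153/167 -1154/501; -1154/501 9658/1503]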